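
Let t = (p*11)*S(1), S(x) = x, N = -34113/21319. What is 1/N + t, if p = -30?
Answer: -11278609/34113 ≈ -330.63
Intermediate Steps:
N = -34113/21319 (N = -34113*1/21319 = -34113/21319 ≈ -1.6001)
t = -330 (t = -30*11*1 = -330*1 = -330)
1/N + t = 1/(-34113/21319) - 330 = -21319/34113 - 330 = -11278609/34113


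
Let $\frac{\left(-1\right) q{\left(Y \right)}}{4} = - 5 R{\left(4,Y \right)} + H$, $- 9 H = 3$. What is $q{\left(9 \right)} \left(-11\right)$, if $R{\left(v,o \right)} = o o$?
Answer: $- \frac{53504}{3} \approx -17835.0$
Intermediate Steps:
$R{\left(v,o \right)} = o^{2}$
$H = - \frac{1}{3}$ ($H = \left(- \frac{1}{9}\right) 3 = - \frac{1}{3} \approx -0.33333$)
$q{\left(Y \right)} = \frac{4}{3} + 20 Y^{2}$ ($q{\left(Y \right)} = - 4 \left(- 5 Y^{2} - \frac{1}{3}\right) = - 4 \left(- \frac{1}{3} - 5 Y^{2}\right) = \frac{4}{3} + 20 Y^{2}$)
$q{\left(9 \right)} \left(-11\right) = \left(\frac{4}{3} + 20 \cdot 9^{2}\right) \left(-11\right) = \left(\frac{4}{3} + 20 \cdot 81\right) \left(-11\right) = \left(\frac{4}{3} + 1620\right) \left(-11\right) = \frac{4864}{3} \left(-11\right) = - \frac{53504}{3}$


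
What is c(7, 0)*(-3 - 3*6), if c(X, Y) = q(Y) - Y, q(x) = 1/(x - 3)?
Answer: 7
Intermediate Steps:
q(x) = 1/(-3 + x)
c(X, Y) = 1/(-3 + Y) - Y
c(7, 0)*(-3 - 3*6) = ((1 - 1*0*(-3 + 0))/(-3 + 0))*(-3 - 3*6) = ((1 - 1*0*(-3))/(-3))*(-3 - 18) = -(1 + 0)/3*(-21) = -⅓*1*(-21) = -⅓*(-21) = 7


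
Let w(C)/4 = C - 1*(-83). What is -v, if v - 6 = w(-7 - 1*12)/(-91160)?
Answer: -68338/11395 ≈ -5.9972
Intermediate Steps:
w(C) = 332 + 4*C (w(C) = 4*(C - 1*(-83)) = 4*(C + 83) = 4*(83 + C) = 332 + 4*C)
v = 68338/11395 (v = 6 + (332 + 4*(-7 - 1*12))/(-91160) = 6 + (332 + 4*(-7 - 12))*(-1/91160) = 6 + (332 + 4*(-19))*(-1/91160) = 6 + (332 - 76)*(-1/91160) = 6 + 256*(-1/91160) = 6 - 32/11395 = 68338/11395 ≈ 5.9972)
-v = -1*68338/11395 = -68338/11395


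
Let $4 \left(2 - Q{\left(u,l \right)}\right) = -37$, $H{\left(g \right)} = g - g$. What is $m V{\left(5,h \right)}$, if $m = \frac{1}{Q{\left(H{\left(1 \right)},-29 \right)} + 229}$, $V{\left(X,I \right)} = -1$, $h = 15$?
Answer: $- \frac{4}{961} \approx -0.0041623$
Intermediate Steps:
$H{\left(g \right)} = 0$
$Q{\left(u,l \right)} = \frac{45}{4}$ ($Q{\left(u,l \right)} = 2 - - \frac{37}{4} = 2 + \frac{37}{4} = \frac{45}{4}$)
$m = \frac{4}{961}$ ($m = \frac{1}{\frac{45}{4} + 229} = \frac{1}{\frac{961}{4}} = \frac{4}{961} \approx 0.0041623$)
$m V{\left(5,h \right)} = \frac{4}{961} \left(-1\right) = - \frac{4}{961}$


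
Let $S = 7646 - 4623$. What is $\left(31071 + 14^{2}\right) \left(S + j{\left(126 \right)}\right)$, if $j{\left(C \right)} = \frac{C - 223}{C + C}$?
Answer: $\frac{23816042633}{252} \approx 9.4508 \cdot 10^{7}$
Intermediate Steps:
$S = 3023$
$j{\left(C \right)} = \frac{-223 + C}{2 C}$
$\left(31071 + 14^{2}\right) \left(S + j{\left(126 \right)}\right) = \left(31071 + 14^{2}\right) \left(3023 + \frac{-223 + 126}{2 \cdot 126}\right) = \left(31071 + 196\right) \left(3023 + \frac{1}{2} \cdot \frac{1}{126} \left(-97\right)\right) = 31267 \left(3023 - \frac{97}{252}\right) = 31267 \cdot \frac{761699}{252} = \frac{23816042633}{252}$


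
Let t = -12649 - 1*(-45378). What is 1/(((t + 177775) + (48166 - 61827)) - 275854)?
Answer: -1/79011 ≈ -1.2656e-5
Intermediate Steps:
t = 32729 (t = -12649 + 45378 = 32729)
1/(((t + 177775) + (48166 - 61827)) - 275854) = 1/(((32729 + 177775) + (48166 - 61827)) - 275854) = 1/((210504 - 13661) - 275854) = 1/(196843 - 275854) = 1/(-79011) = -1/79011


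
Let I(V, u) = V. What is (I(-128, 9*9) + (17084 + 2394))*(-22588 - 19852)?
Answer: -821214000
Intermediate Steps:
(I(-128, 9*9) + (17084 + 2394))*(-22588 - 19852) = (-128 + (17084 + 2394))*(-22588 - 19852) = (-128 + 19478)*(-42440) = 19350*(-42440) = -821214000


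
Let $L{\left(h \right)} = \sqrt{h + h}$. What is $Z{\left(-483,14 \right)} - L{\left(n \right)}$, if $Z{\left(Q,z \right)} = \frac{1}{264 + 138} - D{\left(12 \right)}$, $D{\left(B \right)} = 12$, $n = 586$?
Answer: $- \frac{4823}{402} - 2 \sqrt{293} \approx -46.232$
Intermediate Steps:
$L{\left(h \right)} = \sqrt{2} \sqrt{h}$ ($L{\left(h \right)} = \sqrt{2 h} = \sqrt{2} \sqrt{h}$)
$Z{\left(Q,z \right)} = - \frac{4823}{402}$ ($Z{\left(Q,z \right)} = \frac{1}{264 + 138} - 12 = \frac{1}{402} - 12 = - \frac{4823}{402}$)
$Z{\left(-483,14 \right)} - L{\left(n \right)} = - \frac{4823}{402} - \sqrt{2} \sqrt{586} = - \frac{4823}{402} - 2 \sqrt{293}$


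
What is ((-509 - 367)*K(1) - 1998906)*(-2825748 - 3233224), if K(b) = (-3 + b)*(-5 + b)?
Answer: 12153776760408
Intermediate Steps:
K(b) = (-5 + b)*(-3 + b)
((-509 - 367)*K(1) - 1998906)*(-2825748 - 3233224) = ((-509 - 367)*(15 + 1² - 8*1) - 1998906)*(-2825748 - 3233224) = (-876*(15 + 1 - 8) - 1998906)*(-6058972) = (-876*8 - 1998906)*(-6058972) = (-7008 - 1998906)*(-6058972) = -2005914*(-6058972) = 12153776760408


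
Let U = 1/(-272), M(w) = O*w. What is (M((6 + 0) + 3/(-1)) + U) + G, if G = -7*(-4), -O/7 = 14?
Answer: -72353/272 ≈ -266.00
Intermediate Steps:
O = -98 (O = -7*14 = -98)
M(w) = -98*w
U = -1/272 ≈ -0.0036765
G = 28
(M((6 + 0) + 3/(-1)) + U) + G = (-98*((6 + 0) + 3/(-1)) - 1/272) + 28 = (-98*(6 + 3*(-1)) - 1/272) + 28 = (-98*(6 - 3) - 1/272) + 28 = (-98*3 - 1/272) + 28 = (-294 - 1/272) + 28 = -79969/272 + 28 = -72353/272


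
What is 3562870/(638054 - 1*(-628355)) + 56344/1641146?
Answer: 2959272198858/1039181032357 ≈ 2.8477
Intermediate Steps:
3562870/(638054 - 1*(-628355)) + 56344/1641146 = 3562870/(638054 + 628355) + 56344*(1/1641146) = 3562870/1266409 + 28172/820573 = 2959272198858/1039181032357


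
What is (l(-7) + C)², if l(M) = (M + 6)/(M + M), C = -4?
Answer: 3025/196 ≈ 15.434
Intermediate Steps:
l(M) = (6 + M)/(2*M) (l(M) = (6 + M)/((2*M)) = (6 + M)*(1/(2*M)) = (6 + M)/(2*M))
(l(-7) + C)² = ((½)*(6 - 7)/(-7) - 4)² = ((½)*(-⅐)*(-1) - 4)² = (1/14 - 4)² = (-55/14)² = 3025/196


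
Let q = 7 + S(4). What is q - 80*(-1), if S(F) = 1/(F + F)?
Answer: 697/8 ≈ 87.125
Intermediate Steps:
S(F) = 1/(2*F)
q = 57/8 (q = 7 + (½)/4 = 7 + (½)*(¼) = 7 + ⅛ = 57/8 ≈ 7.1250)
q - 80*(-1) = 57/8 - 80*(-1) = 57/8 - 16*(-5) = 57/8 + 80 = 697/8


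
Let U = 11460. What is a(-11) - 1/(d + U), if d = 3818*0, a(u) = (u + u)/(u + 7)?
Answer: 63029/11460 ≈ 5.4999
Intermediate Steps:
a(u) = 2*u/(7 + u) (a(u) = (2*u)/(7 + u) = 2*u/(7 + u))
d = 0
a(-11) - 1/(d + U) = 2*(-11)/(7 - 11) - 1/(0 + 11460) = 2*(-11)/(-4) - 1/11460 = 2*(-11)*(-¼) - 1*1/11460 = 11/2 - 1/11460 = 63029/11460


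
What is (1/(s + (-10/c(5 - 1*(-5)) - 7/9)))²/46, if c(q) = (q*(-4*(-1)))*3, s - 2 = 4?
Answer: 648/787175 ≈ 0.00082320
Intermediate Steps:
s = 6 (s = 2 + 4 = 6)
c(q) = 12*q (c(q) = (q*4)*3 = (4*q)*3 = 12*q)
(1/(s + (-10/c(5 - 1*(-5)) - 7/9)))²/46 = (1/(6 + (-10*1/(12*(5 - 1*(-5))) - 7/9)))²/46 = (1/(6 + (-10*1/(12*(5 + 5)) - 7*⅑)))²*(1/46) = (1/(6 + (-10/(12*10) - 7/9)))²*(1/46) = (1/(6 + (-10/120 - 7/9)))²*(1/46) = (1/(6 + (-10*1/120 - 7/9)))²*(1/46) = (1/(6 + (-1/12 - 7/9)))²*(1/46) = (1/(6 - 31/36))²*(1/46) = (1/(185/36))²*(1/46) = (36/185)²*(1/46) = (1296/34225)*(1/46) = 648/787175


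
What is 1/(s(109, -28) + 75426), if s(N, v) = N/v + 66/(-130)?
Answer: 1820/137267311 ≈ 1.3259e-5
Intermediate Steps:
s(N, v) = -33/65 + N/v (s(N, v) = N/v + 66*(-1/130) = N/v - 33/65 = -33/65 + N/v)
1/(s(109, -28) + 75426) = 1/((-33/65 + 109/(-28)) + 75426) = 1/((-33/65 + 109*(-1/28)) + 75426) = 1/((-33/65 - 109/28) + 75426) = 1/(-8009/1820 + 75426) = 1/(137267311/1820) = 1820/137267311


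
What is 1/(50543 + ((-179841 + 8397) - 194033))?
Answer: -1/314934 ≈ -3.1753e-6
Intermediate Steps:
1/(50543 + ((-179841 + 8397) - 194033)) = 1/(50543 + (-171444 - 194033)) = 1/(50543 - 365477) = 1/(-314934) = -1/314934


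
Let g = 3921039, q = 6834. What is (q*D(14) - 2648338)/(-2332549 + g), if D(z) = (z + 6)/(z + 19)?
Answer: -14543079/8736695 ≈ -1.6646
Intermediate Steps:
D(z) = (6 + z)/(19 + z)
(q*D(14) - 2648338)/(-2332549 + g) = (6834*((6 + 14)/(19 + 14)) - 2648338)/(-2332549 + 3921039) = (6834*(20/33) - 2648338)/1588490 = (6834*((1/33)*20) - 2648338)*(1/1588490) = (6834*(20/33) - 2648338)*(1/1588490) = (45560/11 - 2648338)*(1/1588490) = -29086158/11*1/1588490 = -14543079/8736695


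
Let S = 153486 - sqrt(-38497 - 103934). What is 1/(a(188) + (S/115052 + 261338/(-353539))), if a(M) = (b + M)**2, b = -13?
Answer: 50669607069604476419658584/1551786857427198804562952725435 + 14380329290790092*I*sqrt(142431)/1551786857427198804562952725435 ≈ 3.2652e-5 + 3.4973e-12*I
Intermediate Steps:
a(M) = (-13 + M)**2
S = 153486 - I*sqrt(142431) (S = 153486 - sqrt(-142431) = 153486 - I*sqrt(142431) ≈ 1.5349e+5 - 377.4*I)
1/(a(188) + (S/115052 + 261338/(-353539))) = 1/((-13 + 188)**2 + ((153486 - I*sqrt(142431))/115052 + 261338/(-353539))) = 1/(175**2 + ((153486 - I*sqrt(142431))*(1/115052) + 261338*(-1/353539))) = 1/(30625 + ((76743/57526 - I*sqrt(142431)/115052) - 261338/353539)) = 1/(30625 + (12097913689/20337684514 - I*sqrt(142431)/115052)) = 1/(622853686154939/20337684514 - I*sqrt(142431)/115052)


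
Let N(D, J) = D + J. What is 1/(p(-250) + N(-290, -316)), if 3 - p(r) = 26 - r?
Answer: -1/879 ≈ -0.0011377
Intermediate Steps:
p(r) = -23 + r (p(r) = 3 - (26 - r) = 3 + (-26 + r) = -23 + r)
1/(p(-250) + N(-290, -316)) = 1/((-23 - 250) + (-290 - 316)) = 1/(-273 - 606) = 1/(-879) = -1/879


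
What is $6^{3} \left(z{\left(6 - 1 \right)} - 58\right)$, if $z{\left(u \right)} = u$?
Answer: $-11448$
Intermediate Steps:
$6^{3} \left(z{\left(6 - 1 \right)} - 58\right) = 6^{3} \left(\left(6 - 1\right) - 58\right) = 216 \left(\left(6 - 1\right) - 58\right) = 216 \left(5 - 58\right) = 216 \left(-53\right) = -11448$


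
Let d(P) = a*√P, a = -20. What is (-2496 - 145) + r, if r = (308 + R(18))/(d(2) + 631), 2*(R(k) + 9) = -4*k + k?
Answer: -1049258769/397361 + 5440*√2/397361 ≈ -2640.5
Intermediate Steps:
R(k) = -9 - 3*k/2 (R(k) = -9 + (-4*k + k)/2 = -9 + (-3*k)/2 = -9 - 3*k/2)
d(P) = -20*√P
r = 272/(631 - 20*√2) (r = (308 + (-9 - 3/2*18))/(-20*√2 + 631) = (308 + (-9 - 27))/(631 - 20*√2) = (308 - 36)/(631 - 20*√2) = 272/(631 - 20*√2) ≈ 0.45129)
(-2496 - 145) + r = (-2496 - 145) + (171632/397361 + 5440*√2/397361) = -2641 + (171632/397361 + 5440*√2/397361) = -1049258769/397361 + 5440*√2/397361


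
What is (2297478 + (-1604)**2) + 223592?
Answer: 5093886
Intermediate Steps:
(2297478 + (-1604)**2) + 223592 = (2297478 + 2572816) + 223592 = 4870294 + 223592 = 5093886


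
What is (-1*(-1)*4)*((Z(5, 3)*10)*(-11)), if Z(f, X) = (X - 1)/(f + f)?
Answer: -88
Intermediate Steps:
Z(f, X) = (-1 + X)/(2*f) (Z(f, X) = (-1 + X)/((2*f)) = (-1 + X)*(1/(2*f)) = (-1 + X)/(2*f))
(-1*(-1)*4)*((Z(5, 3)*10)*(-11)) = (-1*(-1)*4)*((((1/2)*(-1 + 3)/5)*10)*(-11)) = (1*4)*((((1/2)*(1/5)*2)*10)*(-11)) = 4*(((1/5)*10)*(-11)) = 4*(2*(-11)) = 4*(-22) = -88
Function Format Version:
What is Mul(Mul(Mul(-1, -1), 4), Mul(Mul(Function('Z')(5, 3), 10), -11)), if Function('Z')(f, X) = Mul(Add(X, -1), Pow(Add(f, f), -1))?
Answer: -88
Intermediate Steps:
Function('Z')(f, X) = Mul(Rational(1, 2), Pow(f, -1), Add(-1, X)) (Function('Z')(f, X) = Mul(Add(-1, X), Pow(Mul(2, f), -1)) = Mul(Add(-1, X), Mul(Rational(1, 2), Pow(f, -1))) = Mul(Rational(1, 2), Pow(f, -1), Add(-1, X)))
Mul(Mul(Mul(-1, -1), 4), Mul(Mul(Function('Z')(5, 3), 10), -11)) = Mul(Mul(Mul(-1, -1), 4), Mul(Mul(Mul(Rational(1, 2), Pow(5, -1), Add(-1, 3)), 10), -11)) = Mul(Mul(1, 4), Mul(Mul(Mul(Rational(1, 2), Rational(1, 5), 2), 10), -11)) = Mul(4, Mul(Mul(Rational(1, 5), 10), -11)) = Mul(4, Mul(2, -11)) = Mul(4, -22) = -88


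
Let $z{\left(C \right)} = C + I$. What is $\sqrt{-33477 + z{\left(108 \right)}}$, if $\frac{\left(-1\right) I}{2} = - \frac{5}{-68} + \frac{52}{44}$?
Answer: $\frac{i \sqrt{4667873430}}{374} \approx 182.68 i$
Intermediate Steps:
$I = - \frac{939}{374}$ ($I = - 2 \left(- \frac{5}{-68} + \frac{52}{44}\right) = - 2 \left(\left(-5\right) \left(- \frac{1}{68}\right) + 52 \cdot \frac{1}{44}\right) = - 2 \left(\frac{5}{68} + \frac{13}{11}\right) = \left(-2\right) \frac{939}{748} = - \frac{939}{374} \approx -2.5107$)
$z{\left(C \right)} = - \frac{939}{374} + C$ ($z{\left(C \right)} = C - \frac{939}{374} = - \frac{939}{374} + C$)
$\sqrt{-33477 + z{\left(108 \right)}} = \sqrt{-33477 + \left(- \frac{939}{374} + 108\right)} = \sqrt{-33477 + \frac{39453}{374}} = \sqrt{- \frac{12480945}{374}} = \frac{i \sqrt{4667873430}}{374}$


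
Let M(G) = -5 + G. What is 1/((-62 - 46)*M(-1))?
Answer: 1/648 ≈ 0.0015432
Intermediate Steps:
1/((-62 - 46)*M(-1)) = 1/((-62 - 46)*(-5 - 1)) = 1/(-108*(-6)) = 1/648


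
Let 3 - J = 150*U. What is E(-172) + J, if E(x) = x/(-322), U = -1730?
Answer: 41780069/161 ≈ 2.5950e+5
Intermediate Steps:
E(x) = -x/322 (E(x) = x*(-1/322) = -x/322)
J = 259503 (J = 3 - 150*(-1730) = 3 - 1*(-259500) = 3 + 259500 = 259503)
E(-172) + J = -1/322*(-172) + 259503 = 86/161 + 259503 = 41780069/161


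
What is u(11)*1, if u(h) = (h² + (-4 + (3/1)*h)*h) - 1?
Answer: 439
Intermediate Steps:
u(h) = -1 + h² + h*(-4 + 3*h) (u(h) = (h² + (-4 + (3*1)*h)*h) - 1 = (h² + (-4 + 3*h)*h) - 1 = (h² + h*(-4 + 3*h)) - 1 = -1 + h² + h*(-4 + 3*h))
u(11)*1 = (-1 - 4*11 + 4*11²)*1 = (-1 - 44 + 4*121)*1 = (-1 - 44 + 484)*1 = 439*1 = 439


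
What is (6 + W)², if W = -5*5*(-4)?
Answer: 11236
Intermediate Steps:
W = 100 (W = -25*(-4) = 100)
(6 + W)² = (6 + 100)² = 106² = 11236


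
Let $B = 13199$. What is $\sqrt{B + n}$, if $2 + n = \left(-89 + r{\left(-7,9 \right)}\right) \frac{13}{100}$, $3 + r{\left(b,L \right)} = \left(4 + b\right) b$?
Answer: $\frac{\sqrt{1318777}}{10} \approx 114.84$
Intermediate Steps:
$r{\left(b,L \right)} = -3 + b \left(4 + b\right)$ ($r{\left(b,L \right)} = -3 + \left(4 + b\right) b = -3 + b \left(4 + b\right)$)
$n = - \frac{1123}{100}$ ($n = -2 + \left(-89 + \left(-3 + \left(-7\right)^{2} + 4 \left(-7\right)\right)\right) \frac{13}{100} = -2 + \left(-89 - -18\right) 13 \cdot \frac{1}{100} = -2 + \left(-89 + 18\right) \frac{13}{100} = -2 - \frac{923}{100} = - \frac{1123}{100} \approx -11.23$)
$\sqrt{B + n} = \sqrt{13199 - \frac{1123}{100}} = \sqrt{\frac{1318777}{100}} = \frac{\sqrt{1318777}}{10}$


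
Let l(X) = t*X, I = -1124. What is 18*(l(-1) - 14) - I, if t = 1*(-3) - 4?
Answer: 998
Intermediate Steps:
t = -7 (t = -3 - 4 = -7)
l(X) = -7*X
18*(l(-1) - 14) - I = 18*(-7*(-1) - 14) - 1*(-1124) = 18*(7 - 14) + 1124 = 18*(-7) + 1124 = -126 + 1124 = 998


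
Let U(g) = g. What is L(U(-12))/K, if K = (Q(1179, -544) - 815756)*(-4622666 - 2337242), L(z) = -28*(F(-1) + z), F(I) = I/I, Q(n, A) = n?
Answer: 77/1417345244729 ≈ 5.4327e-11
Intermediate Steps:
F(I) = 1
L(z) = -28 - 28*z (L(z) = -28*(1 + z) = -28 - 28*z)
K = 5669380978916 (K = (1179 - 815756)*(-4622666 - 2337242) = -814577*(-6959908) = 5669380978916)
L(U(-12))/K = (-28 - 28*(-12))/5669380978916 = (-28 + 336)*(1/5669380978916) = 308*(1/5669380978916) = 77/1417345244729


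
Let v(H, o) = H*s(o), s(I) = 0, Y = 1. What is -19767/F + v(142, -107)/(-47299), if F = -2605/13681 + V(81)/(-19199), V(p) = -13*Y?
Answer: 5192030246073/49835542 ≈ 1.0418e+5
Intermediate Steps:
V(p) = -13 (V(p) = -13*1 = -13)
F = -49835542/262661519 (F = -2605/13681 - 13/(-19199) = -2605*1/13681 - 13*(-1/19199) = -2605/13681 + 13/19199 = -49835542/262661519 ≈ -0.18973)
v(H, o) = 0 (v(H, o) = H*0 = 0)
-19767/F + v(142, -107)/(-47299) = -19767/(-49835542/262661519) + 0/(-47299) = -19767*(-262661519/49835542) + 0*(-1/47299) = 5192030246073/49835542 + 0 = 5192030246073/49835542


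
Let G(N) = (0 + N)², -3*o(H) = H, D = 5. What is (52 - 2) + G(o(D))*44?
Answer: 1550/9 ≈ 172.22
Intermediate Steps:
o(H) = -H/3
G(N) = N²
(52 - 2) + G(o(D))*44 = (52 - 2) + (-⅓*5)²*44 = 50 + (-5/3)²*44 = 50 + (25/9)*44 = 50 + 1100/9 = 1550/9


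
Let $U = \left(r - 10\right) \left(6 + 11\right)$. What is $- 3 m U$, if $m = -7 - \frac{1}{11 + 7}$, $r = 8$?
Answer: $- \frac{2159}{3} \approx -719.67$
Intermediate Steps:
$U = -34$ ($U = \left(8 - 10\right) \left(6 + 11\right) = \left(-2\right) 17 = -34$)
$m = - \frac{127}{18}$ ($m = -7 - \frac{1}{18} = - \frac{127}{18} \approx -7.0556$)
$- 3 m U = \left(-3\right) \left(- \frac{127}{18}\right) \left(-34\right) = \frac{127}{6} \left(-34\right) = - \frac{2159}{3}$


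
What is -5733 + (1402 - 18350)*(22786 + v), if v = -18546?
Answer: -71865253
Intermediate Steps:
-5733 + (1402 - 18350)*(22786 + v) = -5733 + (1402 - 18350)*(22786 - 18546) = -5733 - 16948*4240 = -5733 - 71859520 = -71865253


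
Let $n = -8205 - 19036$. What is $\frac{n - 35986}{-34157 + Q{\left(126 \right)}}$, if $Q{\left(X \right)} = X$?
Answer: $\frac{63227}{34031} \approx 1.8579$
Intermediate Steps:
$n = -27241$
$\frac{n - 35986}{-34157 + Q{\left(126 \right)}} = \frac{-27241 - 35986}{-34157 + 126} = - \frac{63227}{-34031} = \left(-63227\right) \left(- \frac{1}{34031}\right) = \frac{63227}{34031}$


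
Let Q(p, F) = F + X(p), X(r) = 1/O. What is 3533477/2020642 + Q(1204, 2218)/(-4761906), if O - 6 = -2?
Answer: 33643206076091/19244214527304 ≈ 1.7482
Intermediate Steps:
O = 4 (O = 6 - 2 = 4)
X(r) = ¼ (X(r) = 1/4 = ¼)
Q(p, F) = ¼ + F (Q(p, F) = F + ¼ = ¼ + F)
3533477/2020642 + Q(1204, 2218)/(-4761906) = 3533477/2020642 + (¼ + 2218)/(-4761906) = 3533477*(1/2020642) + (8873/4)*(-1/4761906) = 3533477/2020642 - 8873/19047624 = 33643206076091/19244214527304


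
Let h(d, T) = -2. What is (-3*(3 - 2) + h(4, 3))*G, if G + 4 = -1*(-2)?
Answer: 10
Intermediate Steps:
G = -2 (G = -4 - 1*(-2) = -4 + 2 = -2)
(-3*(3 - 2) + h(4, 3))*G = (-3*(3 - 2) - 2)*(-2) = (-3*1 - 2)*(-2) = (-3 - 2)*(-2) = -5*(-2) = 10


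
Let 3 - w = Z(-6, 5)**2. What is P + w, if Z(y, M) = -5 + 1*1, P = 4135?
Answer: 4122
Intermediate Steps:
Z(y, M) = -4 (Z(y, M) = -5 + 1 = -4)
w = -13 (w = 3 - 1*(-4)**2 = 3 - 1*16 = 3 - 16 = -13)
P + w = 4135 - 13 = 4122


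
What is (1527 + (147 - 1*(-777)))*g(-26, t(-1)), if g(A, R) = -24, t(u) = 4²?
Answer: -58824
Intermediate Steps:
t(u) = 16
(1527 + (147 - 1*(-777)))*g(-26, t(-1)) = (1527 + (147 - 1*(-777)))*(-24) = (1527 + (147 + 777))*(-24) = (1527 + 924)*(-24) = 2451*(-24) = -58824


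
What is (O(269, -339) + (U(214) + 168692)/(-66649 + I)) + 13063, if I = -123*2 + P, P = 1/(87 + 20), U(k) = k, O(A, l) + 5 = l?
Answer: 45510763687/3578882 ≈ 12716.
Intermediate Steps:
O(A, l) = -5 + l
P = 1/107 ≈ 0.0093458
I = -26321/107 (I = -123*2 + 1/107 = -246 + 1/107 = -26321/107 ≈ -245.99)
(O(269, -339) + (U(214) + 168692)/(-66649 + I)) + 13063 = ((-5 - 339) + (214 + 168692)/(-66649 - 26321/107)) + 13063 = (-344 + 168906/(-7157764/107)) + 13063 = (-344 + 168906*(-107/7157764)) + 13063 = (-344 - 9036471/3578882) + 13063 = -1240171879/3578882 + 13063 = 45510763687/3578882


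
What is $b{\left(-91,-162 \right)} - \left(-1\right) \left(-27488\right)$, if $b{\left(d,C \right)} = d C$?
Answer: $-12746$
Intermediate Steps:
$b{\left(d,C \right)} = C d$
$b{\left(-91,-162 \right)} - \left(-1\right) \left(-27488\right) = \left(-162\right) \left(-91\right) - \left(-1\right) \left(-27488\right) = 14742 - 27488 = -12746$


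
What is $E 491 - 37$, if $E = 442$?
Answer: $216985$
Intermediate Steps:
$E 491 - 37 = 442 \cdot 491 - 37 = 217022 - 37 = 216985$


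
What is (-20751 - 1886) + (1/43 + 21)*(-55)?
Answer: -1023111/43 ≈ -23793.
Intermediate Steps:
(-20751 - 1886) + (1/43 + 21)*(-55) = -22637 + (1/43 + 21)*(-55) = -22637 + (904/43)*(-55) = -22637 - 49720/43 = -1023111/43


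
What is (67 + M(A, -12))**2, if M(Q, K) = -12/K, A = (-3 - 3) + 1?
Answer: 4624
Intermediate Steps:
A = -5 (A = -6 + 1 = -5)
(67 + M(A, -12))**2 = (67 - 12/(-12))**2 = (67 - 12*(-1/12))**2 = (67 + 1)**2 = 68**2 = 4624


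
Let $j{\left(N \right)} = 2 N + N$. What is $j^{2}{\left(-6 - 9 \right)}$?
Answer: $2025$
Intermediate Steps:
$j{\left(N \right)} = 3 N$
$j^{2}{\left(-6 - 9 \right)} = \left(3 \left(-6 - 9\right)\right)^{2} = \left(3 \left(-15\right)\right)^{2} = \left(-45\right)^{2} = 2025$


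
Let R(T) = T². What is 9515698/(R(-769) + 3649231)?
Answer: 4757849/2120296 ≈ 2.2440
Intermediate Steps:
9515698/(R(-769) + 3649231) = 9515698/((-769)² + 3649231) = 9515698/(591361 + 3649231) = 9515698/4240592 = 9515698*(1/4240592) = 4757849/2120296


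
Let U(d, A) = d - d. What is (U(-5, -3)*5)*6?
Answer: 0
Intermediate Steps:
U(d, A) = 0
(U(-5, -3)*5)*6 = (0*5)*6 = 0*6 = 0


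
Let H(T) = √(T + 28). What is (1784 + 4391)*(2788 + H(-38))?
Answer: 17215900 + 6175*I*√10 ≈ 1.7216e+7 + 19527.0*I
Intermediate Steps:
H(T) = √(28 + T)
(1784 + 4391)*(2788 + H(-38)) = (1784 + 4391)*(2788 + √(28 - 38)) = 6175*(2788 + √(-10)) = 6175*(2788 + I*√10) = 17215900 + 6175*I*√10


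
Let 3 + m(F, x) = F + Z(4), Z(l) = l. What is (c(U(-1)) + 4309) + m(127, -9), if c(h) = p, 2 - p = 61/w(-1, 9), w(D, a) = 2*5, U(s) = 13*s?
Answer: 44329/10 ≈ 4432.9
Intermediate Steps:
w(D, a) = 10
p = -41/10 (p = 2 - 61/10 = -41/10 ≈ -4.1000)
m(F, x) = 1 + F (m(F, x) = -3 + (F + 4) = -3 + (4 + F) = 1 + F)
c(h) = -41/10
(c(U(-1)) + 4309) + m(127, -9) = (-41/10 + 4309) + (1 + 127) = 43049/10 + 128 = 44329/10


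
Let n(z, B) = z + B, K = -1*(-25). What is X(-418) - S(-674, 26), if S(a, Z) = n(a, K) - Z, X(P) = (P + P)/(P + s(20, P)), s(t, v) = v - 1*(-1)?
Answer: 564461/835 ≈ 676.00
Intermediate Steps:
K = 25
s(t, v) = 1 + v (s(t, v) = v + 1 = 1 + v)
X(P) = 2*P/(1 + 2*P) (X(P) = (P + P)/(P + (1 + P)) = (2*P)/(1 + 2*P) = 2*P/(1 + 2*P))
n(z, B) = B + z
S(a, Z) = 25 + a - Z (S(a, Z) = (25 + a) - Z = 25 + a - Z)
X(-418) - S(-674, 26) = 2*(-418)/(1 + 2*(-418)) - (25 - 674 - 1*26) = 2*(-418)/(1 - 836) - (25 - 674 - 26) = 2*(-418)/(-835) - 1*(-675) = 2*(-418)*(-1/835) + 675 = 836/835 + 675 = 564461/835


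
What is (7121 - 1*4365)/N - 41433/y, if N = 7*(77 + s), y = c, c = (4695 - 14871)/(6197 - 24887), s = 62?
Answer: -125574398359/1650208 ≈ -76096.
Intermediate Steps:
c = 1696/3115 (c = -10176/(-18690) = -10176*(-1/18690) = 1696/3115 ≈ 0.54446)
y = 1696/3115 ≈ 0.54446
N = 973 (N = 7*(77 + 62) = 7*139 = 973)
(7121 - 1*4365)/N - 41433/y = (7121 - 1*4365)/973 - 41433/1696/3115 = (7121 - 4365)*(1/973) - 41433*3115/1696 = 2756*(1/973) - 129063795/1696 = 2756/973 - 129063795/1696 = -125574398359/1650208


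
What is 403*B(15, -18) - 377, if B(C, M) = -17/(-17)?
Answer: 26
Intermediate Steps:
B(C, M) = 1 (B(C, M) = -17*(-1/17) = 1)
403*B(15, -18) - 377 = 403*1 - 377 = 403 - 377 = 26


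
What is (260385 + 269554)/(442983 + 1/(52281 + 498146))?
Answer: 291692733953/243829803742 ≈ 1.1963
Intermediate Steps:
(260385 + 269554)/(442983 + 1/(52281 + 498146)) = 529939/(442983 + 1/550427) = 529939/(243829803742/550427) = 529939*(550427/243829803742) = 291692733953/243829803742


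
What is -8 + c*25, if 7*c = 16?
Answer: 344/7 ≈ 49.143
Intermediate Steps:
c = 16/7 (c = (⅐)*16 = 16/7 ≈ 2.2857)
-8 + c*25 = -8 + (16/7)*25 = -8 + 400/7 = 344/7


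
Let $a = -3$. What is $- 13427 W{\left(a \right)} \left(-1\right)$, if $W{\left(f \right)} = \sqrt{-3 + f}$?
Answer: $13427 i \sqrt{6} \approx 32889.0 i$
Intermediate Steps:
$- 13427 W{\left(a \right)} \left(-1\right) = - 13427 \sqrt{-3 - 3} \left(-1\right) = - 13427 \sqrt{-6} \left(-1\right) = - 13427 i \sqrt{6} \left(-1\right) = - 13427 \left(- i \sqrt{6}\right) = 13427 i \sqrt{6}$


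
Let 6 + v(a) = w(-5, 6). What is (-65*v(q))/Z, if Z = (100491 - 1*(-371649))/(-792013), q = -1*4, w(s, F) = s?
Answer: -113257859/94428 ≈ -1199.4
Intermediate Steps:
q = -4
v(a) = -11 (v(a) = -6 - 5 = -11)
Z = -472140/792013 (Z = (100491 + 371649)*(-1/792013) = 472140*(-1/792013) = -472140/792013 ≈ -0.59613)
(-65*v(q))/Z = (-65*(-11))/(-472140/792013) = 715*(-792013/472140) = -113257859/94428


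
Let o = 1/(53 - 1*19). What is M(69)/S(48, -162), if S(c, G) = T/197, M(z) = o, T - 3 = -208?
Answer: -197/6970 ≈ -0.028264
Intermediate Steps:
T = -205 (T = 3 - 208 = -205)
o = 1/34 (o = 1/(53 - 19) = 1/34 ≈ 0.029412)
M(z) = 1/34
S(c, G) = -205/197
M(69)/S(48, -162) = 1/(34*(-205/197)) = (1/34)*(-197/205) = -197/6970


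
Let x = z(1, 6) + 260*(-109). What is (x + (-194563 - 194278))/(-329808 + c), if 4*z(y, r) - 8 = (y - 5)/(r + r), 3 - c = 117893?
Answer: 5006149/5372376 ≈ 0.93183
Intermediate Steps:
c = -117890 (c = 3 - 1*117893 = 3 - 117893 = -117890)
z(y, r) = 2 + (-5 + y)/(8*r) (z(y, r) = 2 + ((y - 5)/(r + r))/4 = 2 + ((-5 + y)/((2*r)))/4 = 2 + ((-5 + y)*(1/(2*r)))/4 = 2 + ((-5 + y)/(2*r))/4 = 2 + (-5 + y)/(8*r))
x = -340057/12 (x = (⅛)*(-5 + 1 + 16*6)/6 + 260*(-109) = (⅛)*(⅙)*(-5 + 1 + 96) - 28340 = (⅛)*(⅙)*92 - 28340 = 23/12 - 28340 = -340057/12 ≈ -28338.)
(x + (-194563 - 194278))/(-329808 + c) = (-340057/12 + (-194563 - 194278))/(-329808 - 117890) = (-340057/12 - 388841)/(-447698) = -5006149/12*(-1/447698) = 5006149/5372376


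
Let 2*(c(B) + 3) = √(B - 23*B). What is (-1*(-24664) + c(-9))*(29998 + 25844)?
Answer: 1377119562 + 83763*√22 ≈ 1.3775e+9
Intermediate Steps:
c(B) = -3 + √22*√(-B)/2 (c(B) = -3 + √(B - 23*B)/2 = -3 + √(-22*B)/2 = -3 + (√22*√(-B))/2 = -3 + √22*√(-B)/2)
(-1*(-24664) + c(-9))*(29998 + 25844) = (-1*(-24664) + (-3 + √22*√(-1*(-9))/2))*(29998 + 25844) = (24664 + (-3 + √22*√9/2))*55842 = (24664 + (-3 + (½)*√22*3))*55842 = (24664 + (-3 + 3*√22/2))*55842 = (24661 + 3*√22/2)*55842 = 1377119562 + 83763*√22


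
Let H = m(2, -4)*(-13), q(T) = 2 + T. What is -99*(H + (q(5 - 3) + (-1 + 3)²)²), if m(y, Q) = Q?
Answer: -11484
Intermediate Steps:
H = 52 (H = -4*(-13) = 52)
-99*(H + (q(5 - 3) + (-1 + 3)²)²) = -99*(52 + ((2 + (5 - 3)) + (-1 + 3)²)²) = -99*(52 + ((2 + 2) + 2²)²) = -99*(52 + (4 + 4)²) = -99*(52 + 8²) = -99*(52 + 64) = -99*116 = -11484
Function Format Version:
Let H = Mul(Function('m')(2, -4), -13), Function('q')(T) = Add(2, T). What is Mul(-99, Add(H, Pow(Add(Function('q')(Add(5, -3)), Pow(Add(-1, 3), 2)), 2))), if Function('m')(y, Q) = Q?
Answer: -11484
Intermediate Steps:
H = 52 (H = Mul(-4, -13) = 52)
Mul(-99, Add(H, Pow(Add(Function('q')(Add(5, -3)), Pow(Add(-1, 3), 2)), 2))) = Mul(-99, Add(52, Pow(Add(Add(2, Add(5, -3)), Pow(Add(-1, 3), 2)), 2))) = Mul(-99, Add(52, Pow(Add(Add(2, 2), Pow(2, 2)), 2))) = Mul(-99, Add(52, Pow(Add(4, 4), 2))) = Mul(-99, Add(52, Pow(8, 2))) = Mul(-99, Add(52, 64)) = Mul(-99, 116) = -11484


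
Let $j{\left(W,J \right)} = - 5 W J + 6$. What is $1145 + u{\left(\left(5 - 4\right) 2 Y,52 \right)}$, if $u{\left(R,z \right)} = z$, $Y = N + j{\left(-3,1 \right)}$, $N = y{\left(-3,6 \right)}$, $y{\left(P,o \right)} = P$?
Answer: $1197$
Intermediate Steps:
$j{\left(W,J \right)} = 6 - 5 J W$ ($j{\left(W,J \right)} = - 5 J W + 6 = 6 - 5 J W$)
$N = -3$
$Y = 18$ ($Y = -3 - \left(-6 + 5 \left(-3\right)\right) = -3 + \left(6 + 15\right) = -3 + 21 = 18$)
$1145 + u{\left(\left(5 - 4\right) 2 Y,52 \right)} = 1145 + 52 = 1197$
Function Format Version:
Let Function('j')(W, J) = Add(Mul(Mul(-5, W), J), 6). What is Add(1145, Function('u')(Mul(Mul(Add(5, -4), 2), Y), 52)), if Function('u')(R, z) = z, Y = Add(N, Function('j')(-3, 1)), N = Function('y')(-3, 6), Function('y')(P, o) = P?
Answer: 1197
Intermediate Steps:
Function('j')(W, J) = Add(6, Mul(-5, J, W)) (Function('j')(W, J) = Add(Mul(-5, J, W), 6) = Add(6, Mul(-5, J, W)))
N = -3
Y = 18 (Y = Add(-3, Add(6, Mul(-5, 1, -3))) = Add(-3, Add(6, 15)) = Add(-3, 21) = 18)
Add(1145, Function('u')(Mul(Mul(Add(5, -4), 2), Y), 52)) = Add(1145, 52) = 1197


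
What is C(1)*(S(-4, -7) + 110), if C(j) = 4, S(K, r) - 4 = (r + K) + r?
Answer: 384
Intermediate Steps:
S(K, r) = 4 + K + 2*r (S(K, r) = 4 + ((r + K) + r) = 4 + ((K + r) + r) = 4 + (K + 2*r) = 4 + K + 2*r)
C(1)*(S(-4, -7) + 110) = 4*((4 - 4 + 2*(-7)) + 110) = 4*((4 - 4 - 14) + 110) = 4*(-14 + 110) = 4*96 = 384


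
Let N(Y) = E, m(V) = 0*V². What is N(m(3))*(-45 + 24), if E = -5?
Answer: 105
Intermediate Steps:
m(V) = 0
N(Y) = -5
N(m(3))*(-45 + 24) = -5*(-45 + 24) = -5*(-21) = 105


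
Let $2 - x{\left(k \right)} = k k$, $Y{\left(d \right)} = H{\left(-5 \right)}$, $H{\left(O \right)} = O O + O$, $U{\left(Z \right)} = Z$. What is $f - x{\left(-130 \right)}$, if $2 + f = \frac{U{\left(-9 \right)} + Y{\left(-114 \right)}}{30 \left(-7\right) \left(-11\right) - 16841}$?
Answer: $\frac{22319615}{1321} \approx 16896.0$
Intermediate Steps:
$H{\left(O \right)} = O + O^{2}$ ($H{\left(O \right)} = O^{2} + O = O + O^{2}$)
$Y{\left(d \right)} = 20$ ($Y{\left(d \right)} = - 5 \left(1 - 5\right) = \left(-5\right) \left(-4\right) = 20$)
$x{\left(k \right)} = 2 - k^{2}$ ($x{\left(k \right)} = 2 - k k = 2 - k^{2}$)
$f = - \frac{2643}{1321}$ ($f = -2 + \frac{-9 + 20}{30 \left(-7\right) \left(-11\right) - 16841} = -2 + \frac{11}{\left(-210\right) \left(-11\right) - 16841} = -2 + \frac{11}{2310 - 16841} = -2 + \frac{11}{-14531} = -2 + 11 \left(- \frac{1}{14531}\right) = -2 - \frac{1}{1321} = - \frac{2643}{1321} \approx -2.0008$)
$f - x{\left(-130 \right)} = - \frac{2643}{1321} - \left(2 - \left(-130\right)^{2}\right) = - \frac{2643}{1321} - \left(2 - 16900\right) = - \frac{2643}{1321} - -16898 = - \frac{2643}{1321} + 16898 = \frac{22319615}{1321}$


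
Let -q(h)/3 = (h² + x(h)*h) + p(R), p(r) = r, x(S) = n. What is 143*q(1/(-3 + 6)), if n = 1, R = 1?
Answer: -1859/3 ≈ -619.67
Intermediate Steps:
x(S) = 1
q(h) = -3 - 3*h - 3*h² (q(h) = -3*((h² + 1*h) + 1) = -3*((h² + h) + 1) = -3*((h + h²) + 1) = -3*(1 + h + h²) = -3 - 3*h - 3*h²)
143*q(1/(-3 + 6)) = 143*(-3 - 3/(-3 + 6) - 3/(-3 + 6)²) = 143*(-3 - 3/3 - 3*(1/3)²) = 143*(-3 - 3*⅓ - 3*(⅓)²) = 143*(-3 - 1 - 3*⅑) = 143*(-3 - 1 - ⅓) = 143*(-13/3) = -1859/3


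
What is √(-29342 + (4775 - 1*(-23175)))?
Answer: 4*I*√87 ≈ 37.31*I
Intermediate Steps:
√(-29342 + (4775 - 1*(-23175))) = √(-29342 + (4775 + 23175)) = √(-29342 + 27950) = √(-1392) = 4*I*√87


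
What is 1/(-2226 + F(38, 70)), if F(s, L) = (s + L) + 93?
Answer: -1/2025 ≈ -0.00049383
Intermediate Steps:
F(s, L) = 93 + L + s (F(s, L) = (L + s) + 93 = 93 + L + s)
1/(-2226 + F(38, 70)) = 1/(-2226 + (93 + 70 + 38)) = 1/(-2226 + 201) = 1/(-2025) = -1/2025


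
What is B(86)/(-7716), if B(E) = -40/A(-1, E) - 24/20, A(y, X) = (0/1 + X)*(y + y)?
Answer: 52/414735 ≈ 0.00012538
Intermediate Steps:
A(y, X) = 2*X*y (A(y, X) = (0*1 + X)*(2*y) = (0 + X)*(2*y) = X*(2*y) = 2*X*y)
B(E) = -6/5 + 20/E (B(E) = -40*(-1/(2*E)) - 24/20 = -40*(-1/(2*E)) - 24*1/20 = -(-20)/E - 6/5 = 20/E - 6/5 = -6/5 + 20/E)
B(86)/(-7716) = (-6/5 + 20/86)/(-7716) = (-6/5 + 20*(1/86))*(-1/7716) = (-6/5 + 10/43)*(-1/7716) = -208/215*(-1/7716) = 52/414735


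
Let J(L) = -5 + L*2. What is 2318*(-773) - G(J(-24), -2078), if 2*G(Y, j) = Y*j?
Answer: -1846881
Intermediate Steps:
J(L) = -5 + 2*L
G(Y, j) = Y*j/2 (G(Y, j) = (Y*j)/2 = Y*j/2)
2318*(-773) - G(J(-24), -2078) = 2318*(-773) - (-5 + 2*(-24))*(-2078)/2 = -1791814 - (-5 - 48)*(-2078)/2 = -1791814 - (-53)*(-2078)/2 = -1791814 - 1*55067 = -1791814 - 55067 = -1846881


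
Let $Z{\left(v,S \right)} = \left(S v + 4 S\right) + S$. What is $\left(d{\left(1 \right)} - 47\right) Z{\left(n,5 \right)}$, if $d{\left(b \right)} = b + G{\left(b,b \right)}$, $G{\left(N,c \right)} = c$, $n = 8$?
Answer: $-2925$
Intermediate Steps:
$Z{\left(v,S \right)} = 5 S + S v$ ($Z{\left(v,S \right)} = \left(4 S + S v\right) + S = 5 S + S v$)
$d{\left(b \right)} = 2 b$ ($d{\left(b \right)} = b + b = 2 b$)
$\left(d{\left(1 \right)} - 47\right) Z{\left(n,5 \right)} = \left(2 \cdot 1 - 47\right) 5 \left(5 + 8\right) = \left(2 - 47\right) 5 \cdot 13 = \left(-45\right) 65 = -2925$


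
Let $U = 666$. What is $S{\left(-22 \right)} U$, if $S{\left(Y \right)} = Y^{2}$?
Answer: $322344$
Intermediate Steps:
$S{\left(-22 \right)} U = \left(-22\right)^{2} \cdot 666 = 484 \cdot 666 = 322344$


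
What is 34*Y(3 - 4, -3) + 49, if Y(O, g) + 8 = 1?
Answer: -189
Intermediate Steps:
Y(O, g) = -7 (Y(O, g) = -8 + 1 = -7)
34*Y(3 - 4, -3) + 49 = 34*(-7) + 49 = -238 + 49 = -189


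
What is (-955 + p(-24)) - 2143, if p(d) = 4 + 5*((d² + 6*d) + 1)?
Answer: -929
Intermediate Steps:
p(d) = 9 + 5*d² + 30*d (p(d) = 4 + 5*(1 + d² + 6*d) = 4 + (5 + 5*d² + 30*d) = 9 + 5*d² + 30*d)
(-955 + p(-24)) - 2143 = (-955 + (9 + 5*(-24)² + 30*(-24))) - 2143 = (-955 + (9 + 5*576 - 720)) - 2143 = (-955 + (9 + 2880 - 720)) - 2143 = (-955 + 2169) - 2143 = 1214 - 2143 = -929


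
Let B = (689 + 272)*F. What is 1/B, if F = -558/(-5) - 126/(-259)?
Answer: 185/19927296 ≈ 9.2837e-6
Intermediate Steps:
F = 20736/185 (F = -558*(-⅕) - 126*(-1/259) = 558/5 + 18/37 = 20736/185 ≈ 112.09)
B = 19927296/185 (B = (689 + 272)*(20736/185) = 961*(20736/185) = 19927296/185 ≈ 1.0772e+5)
1/B = 1/(19927296/185) = 185/19927296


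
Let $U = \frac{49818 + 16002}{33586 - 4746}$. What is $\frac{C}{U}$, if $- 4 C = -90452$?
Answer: $\frac{32607946}{3291} \approx 9908.2$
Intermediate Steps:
$C = 22613$ ($C = \left(- \frac{1}{4}\right) \left(-90452\right) = 22613$)
$U = \frac{3291}{1442}$ ($U = \frac{65820}{28840} = 65820 \cdot \frac{1}{28840} = \frac{3291}{1442} \approx 2.2822$)
$\frac{C}{U} = \frac{22613}{\frac{3291}{1442}} = 22613 \cdot \frac{1442}{3291} = \frac{32607946}{3291}$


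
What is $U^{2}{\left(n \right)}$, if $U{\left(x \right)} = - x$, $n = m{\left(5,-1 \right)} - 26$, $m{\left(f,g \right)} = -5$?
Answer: $961$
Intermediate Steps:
$n = -31$ ($n = -5 - 26 = -31$)
$U^{2}{\left(n \right)} = \left(\left(-1\right) \left(-31\right)\right)^{2} = 31^{2} = 961$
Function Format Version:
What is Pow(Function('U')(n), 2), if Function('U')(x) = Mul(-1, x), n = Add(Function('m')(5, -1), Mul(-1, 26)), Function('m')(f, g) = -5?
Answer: 961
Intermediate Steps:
n = -31 (n = Add(-5, Mul(-1, 26)) = Add(-5, -26) = -31)
Pow(Function('U')(n), 2) = Pow(Mul(-1, -31), 2) = Pow(31, 2) = 961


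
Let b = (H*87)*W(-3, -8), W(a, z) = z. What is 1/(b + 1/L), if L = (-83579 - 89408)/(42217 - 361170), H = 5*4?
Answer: -172987/2407660087 ≈ -7.1849e-5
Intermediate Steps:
H = 20
L = 172987/318953 (L = -172987/(-318953) = -172987*(-1/318953) = 172987/318953 ≈ 0.54236)
b = -13920 (b = (20*87)*(-8) = 1740*(-8) = -13920)
1/(b + 1/L) = 1/(-13920 + 1/(172987/318953)) = 1/(-13920 + 318953/172987) = 1/(-2407660087/172987) = -172987/2407660087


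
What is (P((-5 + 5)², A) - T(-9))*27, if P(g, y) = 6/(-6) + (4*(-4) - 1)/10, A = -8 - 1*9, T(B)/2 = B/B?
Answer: -1269/10 ≈ -126.90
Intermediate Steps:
T(B) = 2 (T(B) = 2*(B/B) = 2*1 = 2)
A = -17 (A = -8 - 9 = -17)
P(g, y) = -27/10 (P(g, y) = 6*(-⅙) + (-16 - 1)*(⅒) = -1 - 17*⅒ = -1 - 17/10 = -27/10)
(P((-5 + 5)², A) - T(-9))*27 = (-27/10 - 1*2)*27 = (-27/10 - 2)*27 = -47/10*27 = -1269/10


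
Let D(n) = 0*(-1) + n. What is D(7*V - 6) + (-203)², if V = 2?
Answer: 41217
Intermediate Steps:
D(n) = n (D(n) = 0 + n = n)
D(7*V - 6) + (-203)² = (7*2 - 6) + (-203)² = (14 - 6) + 41209 = 8 + 41209 = 41217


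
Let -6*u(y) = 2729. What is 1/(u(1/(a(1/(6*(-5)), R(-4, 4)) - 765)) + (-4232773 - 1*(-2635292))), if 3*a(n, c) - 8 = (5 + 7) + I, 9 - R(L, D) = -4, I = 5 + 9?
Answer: -6/9587615 ≈ -6.2581e-7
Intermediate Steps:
I = 14
R(L, D) = 13 (R(L, D) = 9 - 1*(-4) = 9 + 4 = 13)
a(n, c) = 34/3 (a(n, c) = 8/3 + ((5 + 7) + 14)/3 = 8/3 + (12 + 14)/3 = 8/3 + (⅓)*26 = 8/3 + 26/3 = 34/3)
u(y) = -2729/6 (u(y) = -⅙*2729 = -2729/6)
1/(u(1/(a(1/(6*(-5)), R(-4, 4)) - 765)) + (-4232773 - 1*(-2635292))) = 1/(-2729/6 + (-4232773 - 1*(-2635292))) = 1/(-2729/6 + (-4232773 + 2635292)) = 1/(-2729/6 - 1597481) = 1/(-9587615/6) = -6/9587615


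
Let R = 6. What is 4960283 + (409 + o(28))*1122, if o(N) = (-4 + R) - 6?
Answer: 5414693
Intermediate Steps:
o(N) = -4 (o(N) = (-4 + 6) - 6 = 2 - 6 = -4)
4960283 + (409 + o(28))*1122 = 4960283 + (409 - 4)*1122 = 4960283 + 405*1122 = 4960283 + 454410 = 5414693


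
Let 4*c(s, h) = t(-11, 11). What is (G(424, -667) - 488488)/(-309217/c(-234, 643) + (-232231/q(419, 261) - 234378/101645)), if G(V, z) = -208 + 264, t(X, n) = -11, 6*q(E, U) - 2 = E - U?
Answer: -60260786432/12797987057 ≈ -4.7086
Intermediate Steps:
q(E, U) = ⅓ - U/6 + E/6 (q(E, U) = ⅓ + (E - U)/6 = ⅓ + (-U/6 + E/6) = ⅓ - U/6 + E/6)
G(V, z) = 56
c(s, h) = -11/4 (c(s, h) = (¼)*(-11) = -11/4)
(G(424, -667) - 488488)/(-309217/c(-234, 643) + (-232231/q(419, 261) - 234378/101645)) = (56 - 488488)/(-309217/(-11/4) + (-232231/(⅓ - ⅙*261 + (⅙)*419) - 234378/101645)) = -488432/(-309217*(-4/11) + (-232231/(⅓ - 87/2 + 419/6) - 234378*1/101645)) = -488432/(1236868/11 + (-232231/80/3 - 8082/3505)) = -488432/(1236868/11 + (-232231*3/80 - 8082/3505)) = -488432/(1236868/11 + (-696693/80 - 8082/3505)) = -488432/(1236868/11 - 97702221/11216) = -488432/12797987057/123376 = -488432*123376/12797987057 = -60260786432/12797987057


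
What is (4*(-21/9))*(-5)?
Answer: 140/3 ≈ 46.667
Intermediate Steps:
(4*(-21/9))*(-5) = (4*(-21*⅑))*(-5) = (4*(-7/3))*(-5) = -28/3*(-5) = 140/3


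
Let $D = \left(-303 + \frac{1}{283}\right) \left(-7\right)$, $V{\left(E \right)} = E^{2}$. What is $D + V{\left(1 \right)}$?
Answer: $\frac{600519}{283} \approx 2122.0$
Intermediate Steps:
$D = \frac{600236}{283}$ ($D = \left(-303 + \frac{1}{283}\right) \left(-7\right) = \left(- \frac{85748}{283}\right) \left(-7\right) = \frac{600236}{283} \approx 2121.0$)
$D + V{\left(1 \right)} = \frac{600236}{283} + 1^{2} = \frac{600236}{283} + 1 = \frac{600519}{283}$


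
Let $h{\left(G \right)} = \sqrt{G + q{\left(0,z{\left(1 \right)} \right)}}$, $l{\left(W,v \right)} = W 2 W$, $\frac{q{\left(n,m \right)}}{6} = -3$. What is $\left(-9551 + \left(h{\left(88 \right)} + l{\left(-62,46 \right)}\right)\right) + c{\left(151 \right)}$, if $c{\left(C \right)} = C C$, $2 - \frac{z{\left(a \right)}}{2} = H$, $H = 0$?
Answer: $20938 + \sqrt{70} \approx 20946.0$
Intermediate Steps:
$z{\left(a \right)} = 4$ ($z{\left(a \right)} = 4 - 0 = 4 + 0 = 4$)
$q{\left(n,m \right)} = -18$ ($q{\left(n,m \right)} = 6 \left(-3\right) = -18$)
$l{\left(W,v \right)} = 2 W^{2}$ ($l{\left(W,v \right)} = 2 W W = 2 W^{2}$)
$c{\left(C \right)} = C^{2}$
$h{\left(G \right)} = \sqrt{-18 + G}$ ($h{\left(G \right)} = \sqrt{G - 18} = \sqrt{-18 + G}$)
$\left(-9551 + \left(h{\left(88 \right)} + l{\left(-62,46 \right)}\right)\right) + c{\left(151 \right)} = \left(-9551 + \left(\sqrt{-18 + 88} + 2 \left(-62\right)^{2}\right)\right) + 151^{2} = \left(-9551 + \left(\sqrt{70} + 2 \cdot 3844\right)\right) + 22801 = \left(-9551 + \left(\sqrt{70} + 7688\right)\right) + 22801 = \left(-9551 + \left(7688 + \sqrt{70}\right)\right) + 22801 = \left(-1863 + \sqrt{70}\right) + 22801 = 20938 + \sqrt{70}$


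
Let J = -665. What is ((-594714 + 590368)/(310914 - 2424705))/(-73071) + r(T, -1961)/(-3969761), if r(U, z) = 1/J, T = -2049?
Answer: -11318509746329/407749184751117891465 ≈ -2.7759e-8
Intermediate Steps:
r(U, z) = -1/665 (r(U, z) = 1/(-665) = -1/665)
((-594714 + 590368)/(310914 - 2424705))/(-73071) + r(T, -1961)/(-3969761) = ((-594714 + 590368)/(310914 - 2424705))/(-73071) - 1/665/(-3969761) = -4346/(-2113791)*(-1/73071) - 1/665*(-1/3969761) = -4346*(-1/2113791)*(-1/73071) + 1/2639891065 = (4346/2113791)*(-1/73071) + 1/2639891065 = -4346/154456822161 + 1/2639891065 = -11318509746329/407749184751117891465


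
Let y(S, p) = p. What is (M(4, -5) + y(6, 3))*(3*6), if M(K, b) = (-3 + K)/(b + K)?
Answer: 36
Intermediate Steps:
M(K, b) = (-3 + K)/(K + b)
(M(4, -5) + y(6, 3))*(3*6) = ((-3 + 4)/(4 - 5) + 3)*(3*6) = (1/(-1) + 3)*18 = (-1*1 + 3)*18 = (-1 + 3)*18 = 2*18 = 36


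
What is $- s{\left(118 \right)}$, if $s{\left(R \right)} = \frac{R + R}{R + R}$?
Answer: $-1$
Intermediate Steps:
$s{\left(R \right)} = 1$ ($s{\left(R \right)} = \frac{2 R}{2 R} = 2 R \frac{1}{2 R} = 1$)
$- s{\left(118 \right)} = \left(-1\right) 1 = -1$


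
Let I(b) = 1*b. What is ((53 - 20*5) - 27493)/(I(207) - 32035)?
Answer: 6885/7957 ≈ 0.86528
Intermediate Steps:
I(b) = b
((53 - 20*5) - 27493)/(I(207) - 32035) = ((53 - 20*5) - 27493)/(207 - 32035) = ((53 - 100) - 27493)/(-31828) = (-47 - 27493)*(-1/31828) = -27540*(-1/31828) = 6885/7957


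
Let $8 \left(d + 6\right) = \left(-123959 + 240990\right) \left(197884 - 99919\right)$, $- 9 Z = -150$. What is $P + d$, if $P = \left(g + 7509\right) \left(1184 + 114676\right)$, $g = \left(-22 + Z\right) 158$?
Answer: $\frac{17643832907}{8} \approx 2.2055 \cdot 10^{9}$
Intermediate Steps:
$Z = \frac{50}{3}$ ($Z = \left(- \frac{1}{9}\right) \left(-150\right) = \frac{50}{3} \approx 16.667$)
$g = - \frac{2528}{3}$ ($g = \left(-22 + \frac{50}{3}\right) 158 = \left(- \frac{16}{3}\right) 158 = - \frac{2528}{3} \approx -842.67$)
$P = 772361380$ ($P = \left(- \frac{2528}{3} + 7509\right) \left(1184 + 114676\right) = \frac{19999}{3} \cdot 115860 = 772361380$)
$d = \frac{11464941867}{8}$ ($d = -6 + \frac{\left(-123959 + 240990\right) \left(197884 - 99919\right)}{8} = -6 + \frac{117031 \cdot 97965}{8} = -6 + \frac{1}{8} \cdot 11464941915 = -6 + \frac{11464941915}{8} = \frac{11464941867}{8} \approx 1.4331 \cdot 10^{9}$)
$P + d = 772361380 + \frac{11464941867}{8} = \frac{17643832907}{8}$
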